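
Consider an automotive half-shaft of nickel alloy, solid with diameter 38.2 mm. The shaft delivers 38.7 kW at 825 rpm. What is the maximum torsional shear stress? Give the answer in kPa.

40900 kPa

ω = 2π·825/60 = 86.39 rad/s, so T = P/ω = 38.7×10³ / 86.39 = 447.9 N·m.
J = πd⁴/32 = π(0.0382)⁴/32 = 2.091×10^-7 m⁴.
τ_max = T·r/J = 447.9 × 0.0191 / 2.091×10^-7 = 4.093×10^7 Pa.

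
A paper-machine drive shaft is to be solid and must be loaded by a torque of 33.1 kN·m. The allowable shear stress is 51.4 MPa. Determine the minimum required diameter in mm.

149 mm

For a solid shaft τ_max = 16T/(πd³), so d = (16T/(π τ_allow))^(1/3) = (16·33100/(π·5.14×10^7))^(1/3) = 0.1486 m.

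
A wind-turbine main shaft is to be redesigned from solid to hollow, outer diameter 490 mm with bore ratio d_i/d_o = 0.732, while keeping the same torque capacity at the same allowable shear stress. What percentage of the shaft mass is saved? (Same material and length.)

41.8 %

Equal τ_max and T ⇒ the solid shaft needs d_s³ = d_o³(1−k⁴), so d_s = 490·(1−0.732⁴)^(1/3) = 437.7 mm.
Area ratio A_h/A_s = d_o²(1−k²)/d_s² = (1−k²)/(1−k⁴)^(2/3) = 0.5817.
Mass saving = 1 − 0.5817 = 41.8 %.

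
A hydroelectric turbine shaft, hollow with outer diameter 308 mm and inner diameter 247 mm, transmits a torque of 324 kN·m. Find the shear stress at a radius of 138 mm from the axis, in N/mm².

86.3 N/mm²

J = π(d_o⁴ − d_i⁴)/32 = π(0.308⁴ − 0.247⁴)/32 = 5.181×10^-4 m⁴.
Shear stress varies linearly with radius: τ = T·r/J = 324000 × 0.138 / 5.181×10^-4 = 8.630×10^7 Pa.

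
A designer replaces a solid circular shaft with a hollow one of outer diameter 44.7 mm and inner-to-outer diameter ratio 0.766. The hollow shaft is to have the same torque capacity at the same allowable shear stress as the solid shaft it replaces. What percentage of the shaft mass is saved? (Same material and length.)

Equal τ_max and T ⇒ the solid shaft needs d_s³ = d_o³(1−k⁴), so d_s = 44.7·(1−0.766⁴)^(1/3) = 38.83 mm.
Area ratio A_h/A_s = d_o²(1−k²)/d_s² = (1−k²)/(1−k⁴)^(2/3) = 0.5475.
Mass saving = 1 − 0.5475 = 45.2 %.

45.2 %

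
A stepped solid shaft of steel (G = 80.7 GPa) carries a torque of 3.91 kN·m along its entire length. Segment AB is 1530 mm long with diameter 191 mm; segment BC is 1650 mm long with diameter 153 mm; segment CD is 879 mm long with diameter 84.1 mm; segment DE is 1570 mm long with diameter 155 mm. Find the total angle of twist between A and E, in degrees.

0.691°

J_AB = π(0.191)⁴/32 = 1.31×10^-4 m⁴; J_BC = π(0.153)⁴/32 = 5.38×10^-5 m⁴; J_CD = π(0.0841)⁴/32 = 4.91×10^-6 m⁴; J_DE = π(0.155)⁴/32 = 5.67×10^-5 m⁴.
θ = (T/G)·Σ L_i/J_i = (3910/80.7×10⁹)·(1.53/1.31×10^-4 + 1.65/5.38×10^-5 + 0.879/4.91×10^-6 + 1.57/5.67×10^-5) = 0.01207 rad.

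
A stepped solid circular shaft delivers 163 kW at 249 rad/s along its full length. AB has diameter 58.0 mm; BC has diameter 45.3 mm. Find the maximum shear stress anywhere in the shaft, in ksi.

5.20 ksi

ω = 249 rad/s, so T = P/ω = 163×10³ / 249.0 = 654.6 N·m.
Under the same torque, τ_max = 16T/(πd³) is largest where d is smallest — segment BC (d = 45.3 mm).
τ_max = 16·654.6/(π·(0.0453)³) = 3.586×10^7 Pa.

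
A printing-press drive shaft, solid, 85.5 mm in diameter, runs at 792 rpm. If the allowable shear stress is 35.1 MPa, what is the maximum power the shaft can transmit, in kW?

357 kW

J = πd⁴/32 = π(0.0855)⁴/32 = 5.246×10^-6 m⁴.
T_max = τ_allow·J/r = 3.51×10^7 × 5.246×10^-6 / 0.0428 = 4308 N·m.
ω = 2π·792/60 = 82.94 rad/s, so P_max = T_max·ω = 3.573×10^5 W.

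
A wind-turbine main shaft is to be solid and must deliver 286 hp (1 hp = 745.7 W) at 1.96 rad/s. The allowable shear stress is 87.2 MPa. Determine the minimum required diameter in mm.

ω = 1.96 rad/s, so T = P/ω = 286×745.7 / 1.960 = 108800 N·m.
For a solid shaft τ_max = 16T/(πd³), so d = (16T/(π τ_allow))^(1/3) = (16·108800/(π·8.72×10^7))^(1/3) = 0.1852 m.

185 mm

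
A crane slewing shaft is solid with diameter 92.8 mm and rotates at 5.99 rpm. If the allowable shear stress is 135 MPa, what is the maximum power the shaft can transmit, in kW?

13.3 kW

J = πd⁴/32 = π(0.0928)⁴/32 = 7.281×10^-6 m⁴.
T_max = τ_allow·J/r = 1.35×10^8 × 7.281×10^-6 / 0.0464 = 21180 N·m.
ω = 2π·5.99/60 = 0.6273 rad/s, so P_max = T_max·ω = 1.329×10^4 W.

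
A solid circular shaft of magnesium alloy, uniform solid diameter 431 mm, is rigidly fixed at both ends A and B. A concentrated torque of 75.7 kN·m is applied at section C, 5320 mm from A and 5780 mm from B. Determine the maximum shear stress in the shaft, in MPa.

2.51 MPa

With uniform GJ and both ends fixed, compatibility θ_AC = θ_CB gives T_A·a = T_B·b, together with T_A + T_B = T₀.
T_A = T₀·b/(a+b) = 75700·5780/11100 = 39420 N·m; T_B = 36280 N·m.
τ in each portion: τ_AC = 2.51×10^6 Pa, τ_CB = 2.31×10^6 Pa; maximum is in AC.
τ_max = T_AC·r/J = 39420·0.215/3.39×10^-3 = 2.507×10^6 Pa.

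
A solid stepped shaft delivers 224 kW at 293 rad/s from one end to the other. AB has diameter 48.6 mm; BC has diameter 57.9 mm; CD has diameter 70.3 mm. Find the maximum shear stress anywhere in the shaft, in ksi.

4.92 ksi

ω = 293 rad/s, so T = P/ω = 224×10³ / 293.0 = 764.5 N·m.
Under the same torque, τ_max = 16T/(πd³) is largest where d is smallest — segment AB (d = 48.6 mm).
τ_max = 16·764.5/(π·(0.0486)³) = 3.392×10^7 Pa.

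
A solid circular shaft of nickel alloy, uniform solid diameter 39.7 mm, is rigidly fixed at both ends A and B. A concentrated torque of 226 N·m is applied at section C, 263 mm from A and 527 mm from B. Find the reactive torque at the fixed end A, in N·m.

With uniform GJ and both ends fixed, compatibility θ_AC = θ_CB gives T_A·a = T_B·b, together with T_A + T_B = T₀.
T_A = T₀·b/(a+b) = 226.0·527/790.0 = 150.8 N·m; T_B = 75.24 N·m.

151 N·m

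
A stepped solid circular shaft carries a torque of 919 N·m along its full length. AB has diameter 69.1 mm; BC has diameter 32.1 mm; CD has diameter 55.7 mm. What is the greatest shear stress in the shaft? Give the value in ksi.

20.5 ksi

Under the same torque, τ_max = 16T/(πd³) is largest where d is smallest — segment BC (d = 32.1 mm).
τ_max = 16·919.0/(π·(0.0321)³) = 1.415×10^8 Pa.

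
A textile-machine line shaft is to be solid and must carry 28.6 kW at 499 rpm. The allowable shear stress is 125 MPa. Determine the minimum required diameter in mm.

28.1 mm

ω = 2π·499/60 = 52.26 rad/s, so T = P/ω = 28.6×10³ / 52.26 = 547.3 N·m.
For a solid shaft τ_max = 16T/(πd³), so d = (16T/(π τ_allow))^(1/3) = (16·547.3/(π·1.25×10^8))^(1/3) = 0.02815 m.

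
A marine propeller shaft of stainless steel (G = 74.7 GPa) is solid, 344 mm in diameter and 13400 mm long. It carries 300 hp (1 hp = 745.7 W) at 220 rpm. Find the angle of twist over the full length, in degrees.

0.0726°

ω = 2π·220/60 = 23.04 rad/s, so T = P/ω = 300×745.7 / 23.04 = 9710 N·m.
J = πd⁴/32 = π(0.344)⁴/32 = 1.375×10^-3 m⁴.
θ = T·L/(G·J) = 9710 × 13.4 / (74.7×10⁹ × 1.375×10^-3) = 1.267×10^-3 rad.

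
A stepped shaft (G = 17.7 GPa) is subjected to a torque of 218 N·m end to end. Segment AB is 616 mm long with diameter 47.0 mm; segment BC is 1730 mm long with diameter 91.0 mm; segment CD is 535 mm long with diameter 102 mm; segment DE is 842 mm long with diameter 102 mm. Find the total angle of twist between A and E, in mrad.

J_AB = π(0.0470)⁴/32 = 4.79×10^-7 m⁴; J_BC = π(0.0910)⁴/32 = 6.73×10^-6 m⁴; J_CD = π(0.102)⁴/32 = 1.06×10^-5 m⁴; J_DE = π(0.102)⁴/32 = 1.06×10^-5 m⁴.
θ = (T/G)·Σ L_i/J_i = (218.0/17.7×10⁹)·(0.616/4.79×10^-7 + 1.73/6.73×10^-6 + 0.535/1.06×10^-5 + 0.842/1.06×10^-5) = 0.02060 rad.

20.6 mrad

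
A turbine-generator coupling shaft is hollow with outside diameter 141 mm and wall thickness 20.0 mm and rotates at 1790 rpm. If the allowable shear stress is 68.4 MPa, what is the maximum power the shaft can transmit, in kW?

5200 kW

J = π(d_o⁴ − d_i⁴)/32 = π(0.141⁴ − 0.101⁴)/32 = 2.859×10^-5 m⁴.
T_max = τ_allow·J/r = 6.84×10^7 × 2.859×10^-5 / 0.0705 = 27740 N·m.
ω = 2π·1790/60 = 187.4 rad/s, so P_max = T_max·ω = 5.199×10^6 W.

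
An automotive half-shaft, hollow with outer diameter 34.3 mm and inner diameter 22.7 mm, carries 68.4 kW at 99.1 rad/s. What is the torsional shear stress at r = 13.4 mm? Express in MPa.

84.2 MPa

ω = 99.1 rad/s, so T = P/ω = 68.4×10³ / 99.10 = 690.2 N·m.
J = π(d_o⁴ − d_i⁴)/32 = π(0.0343⁴ − 0.0227⁴)/32 = 1.098×10^-7 m⁴.
Shear stress varies linearly with radius: τ = T·r/J = 690.2 × 0.0134 / 1.098×10^-7 = 8.422×10^7 Pa.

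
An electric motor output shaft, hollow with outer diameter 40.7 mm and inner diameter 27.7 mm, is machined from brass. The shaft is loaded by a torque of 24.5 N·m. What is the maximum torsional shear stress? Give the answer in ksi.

J = π(d_o⁴ − d_i⁴)/32 = π(0.0407⁴ − 0.0277⁴)/32 = 2.116×10^-7 m⁴.
τ_max = T·r/J = 24.50 × 0.0204 / 2.116×10^-7 = 2.356×10^6 Pa.

0.342 ksi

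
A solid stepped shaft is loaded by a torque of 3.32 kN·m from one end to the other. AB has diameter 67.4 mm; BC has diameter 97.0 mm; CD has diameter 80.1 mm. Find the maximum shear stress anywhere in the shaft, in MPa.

55.2 MPa

Under the same torque, τ_max = 16T/(πd³) is largest where d is smallest — segment AB (d = 67.4 mm).
τ_max = 16·3320/(π·(0.0674)³) = 5.522×10^7 Pa.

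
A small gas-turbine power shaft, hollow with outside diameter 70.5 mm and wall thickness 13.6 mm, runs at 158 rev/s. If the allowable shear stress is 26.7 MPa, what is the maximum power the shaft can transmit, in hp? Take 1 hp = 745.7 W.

2100 hp

J = π(d_o⁴ − d_i⁴)/32 = π(0.0705⁴ − 0.0433⁴)/32 = 2.080×10^-6 m⁴.
T_max = τ_allow·J/r = 2.67×10^7 × 2.080×10^-6 / 0.0352 = 1576 N·m.
ω = 2π·158 = 992.7 rad/s, so P_max = T_max·ω = 1.564×10^6 W.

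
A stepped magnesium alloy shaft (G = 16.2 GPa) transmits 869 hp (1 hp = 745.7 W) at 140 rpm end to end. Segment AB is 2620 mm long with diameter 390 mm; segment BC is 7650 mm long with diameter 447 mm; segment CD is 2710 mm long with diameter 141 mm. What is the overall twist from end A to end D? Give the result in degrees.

ω = 2π·140/60 = 14.66 rad/s, so T = P/ω = 869×745.7 / 14.66 = 44200 N·m.
J_AB = π(0.390)⁴/32 = 2.27×10^-3 m⁴; J_BC = π(0.447)⁴/32 = 3.92×10^-3 m⁴; J_CD = π(0.141)⁴/32 = 3.88×10^-5 m⁴.
θ = (T/G)·Σ L_i/J_i = (44200/16.2×10⁹)·(2.62/2.27×10^-3 + 7.65/3.92×10^-3 + 2.71/3.88×10^-5) = 0.1990 rad.

11.4°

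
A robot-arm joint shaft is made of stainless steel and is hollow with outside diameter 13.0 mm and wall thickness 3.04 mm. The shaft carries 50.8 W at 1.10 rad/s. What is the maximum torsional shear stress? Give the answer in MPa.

116 MPa

ω = 1.10 rad/s, so T = P/ω = 50.8 / 1.100 = 46.18 N·m.
J = π(d_o⁴ − d_i⁴)/32 = π(0.0130⁴ − 0.00692⁴)/32 = 2.579×10^-9 m⁴.
τ_max = T·r/J = 46.18 × 0.00650 / 2.579×10^-9 = 1.164×10^8 Pa.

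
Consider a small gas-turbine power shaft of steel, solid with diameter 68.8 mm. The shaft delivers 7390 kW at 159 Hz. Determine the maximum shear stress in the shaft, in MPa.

116 MPa

ω = 2π·159 = 999.0 rad/s, so T = P/ω = 7390×10³ / 999.0 = 7397 N·m.
J = πd⁴/32 = π(0.0688)⁴/32 = 2.200×10^-6 m⁴.
τ_max = T·r/J = 7397 × 0.0344 / 2.200×10^-6 = 1.157×10^8 Pa.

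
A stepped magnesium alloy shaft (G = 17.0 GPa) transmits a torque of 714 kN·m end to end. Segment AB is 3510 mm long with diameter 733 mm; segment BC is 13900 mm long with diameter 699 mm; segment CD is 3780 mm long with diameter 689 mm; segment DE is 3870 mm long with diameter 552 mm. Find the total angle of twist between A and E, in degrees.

3.16°

J_AB = π(0.733)⁴/32 = 0.0283 m⁴; J_BC = π(0.699)⁴/32 = 0.0234 m⁴; J_CD = π(0.689)⁴/32 = 0.0221 m⁴; J_DE = π(0.552)⁴/32 = 9.11×10^-3 m⁴.
θ = (T/G)·Σ L_i/J_i = (714000/17.0×10⁹)·(3.51/0.0283 + 13.9/0.0234 + 3.78/0.0221 + 3.87/9.11×10^-3) = 0.05512 rad.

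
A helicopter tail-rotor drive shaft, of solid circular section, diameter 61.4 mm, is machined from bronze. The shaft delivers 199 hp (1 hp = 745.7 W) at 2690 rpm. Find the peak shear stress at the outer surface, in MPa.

ω = 2π·2690/60 = 281.7 rad/s, so T = P/ω = 199×745.7 / 281.7 = 526.8 N·m.
J = πd⁴/32 = π(0.0614)⁴/32 = 1.395×10^-6 m⁴.
τ_max = T·r/J = 526.8 × 0.0307 / 1.395×10^-6 = 1.159×10^7 Pa.

11.6 MPa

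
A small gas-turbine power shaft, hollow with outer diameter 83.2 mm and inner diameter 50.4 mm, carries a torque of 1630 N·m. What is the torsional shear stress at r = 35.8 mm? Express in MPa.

J = π(d_o⁴ − d_i⁴)/32 = π(0.0832⁴ − 0.0504⁴)/32 = 4.071×10^-6 m⁴.
Shear stress varies linearly with radius: τ = T·r/J = 1630 × 0.0358 / 4.071×10^-6 = 1.433×10^7 Pa.

14.3 MPa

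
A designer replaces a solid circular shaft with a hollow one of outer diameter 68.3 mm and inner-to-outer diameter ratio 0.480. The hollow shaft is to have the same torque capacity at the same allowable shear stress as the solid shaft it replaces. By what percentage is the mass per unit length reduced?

Equal τ_max and T ⇒ the solid shaft needs d_s³ = d_o³(1−k⁴), so d_s = 68.3·(1−0.480⁴)^(1/3) = 67.07 mm.
Area ratio A_h/A_s = d_o²(1−k²)/d_s² = (1−k²)/(1−k⁴)^(2/3) = 0.7981.
Mass saving = 1 − 0.7981 = 20.2 %.

20.2 %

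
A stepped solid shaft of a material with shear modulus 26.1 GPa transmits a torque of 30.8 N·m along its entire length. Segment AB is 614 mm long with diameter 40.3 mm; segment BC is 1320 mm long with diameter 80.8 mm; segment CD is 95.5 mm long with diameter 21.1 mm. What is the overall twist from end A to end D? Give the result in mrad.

J_AB = π(0.0403)⁴/32 = 2.59×10^-7 m⁴; J_BC = π(0.0808)⁴/32 = 4.18×10^-6 m⁴; J_CD = π(0.0211)⁴/32 = 1.95×10^-8 m⁴.
θ = (T/G)·Σ L_i/J_i = (30.80/26.1×10⁹)·(0.614/2.59×10^-7 + 1.32/4.18×10^-6 + 0.0955/1.95×10^-8) = 8.962×10^-3 rad.

8.96 mrad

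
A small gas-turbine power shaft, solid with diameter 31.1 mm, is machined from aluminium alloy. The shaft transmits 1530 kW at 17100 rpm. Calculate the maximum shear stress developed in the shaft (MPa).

ω = 2π·17100/60 = 1791 rad/s, so T = P/ω = 1530×10³ / 1791 = 854.4 N·m.
J = πd⁴/32 = π(0.0311)⁴/32 = 9.184×10^-8 m⁴.
τ_max = T·r/J = 854.4 × 0.0156 / 9.184×10^-8 = 1.447×10^8 Pa.

145 MPa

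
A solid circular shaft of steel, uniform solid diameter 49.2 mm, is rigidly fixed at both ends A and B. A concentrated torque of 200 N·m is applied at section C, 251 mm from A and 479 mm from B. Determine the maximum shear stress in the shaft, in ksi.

0.814 ksi

With uniform GJ and both ends fixed, compatibility θ_AC = θ_CB gives T_A·a = T_B·b, together with T_A + T_B = T₀.
T_A = T₀·b/(a+b) = 200.0·479/730.0 = 131.2 N·m; T_B = 68.77 N·m.
τ in each portion: τ_AC = 5.61×10^6 Pa, τ_CB = 2.94×10^6 Pa; maximum is in AC.
τ_max = T_AC·r/J = 131.2·0.0246/5.75×10^-7 = 5.612×10^6 Pa.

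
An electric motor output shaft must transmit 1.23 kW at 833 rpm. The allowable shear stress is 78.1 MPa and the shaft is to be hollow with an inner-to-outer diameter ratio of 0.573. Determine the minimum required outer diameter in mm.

ω = 2π·833/60 = 87.23 rad/s, so T = P/ω = 1.23×10³ / 87.23 = 14.10 N·m.
For a hollow shaft with d_i/d_o = 0.573: τ_max = 16T/(π d_o³ (1−k⁴)), so d_o = [16T/(π τ_allow (1−k⁴))]^(1/3) = [16·14.10/(π·7.81×10^7·0.8922)]^(1/3) = 0.01010 m.

10.1 mm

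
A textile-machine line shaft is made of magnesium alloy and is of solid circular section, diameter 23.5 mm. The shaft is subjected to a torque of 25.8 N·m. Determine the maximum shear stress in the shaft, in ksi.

1.47 ksi

J = πd⁴/32 = π(0.0235)⁴/32 = 2.994×10^-8 m⁴.
τ_max = T·r/J = 25.80 × 0.0118 / 2.994×10^-8 = 1.012×10^7 Pa.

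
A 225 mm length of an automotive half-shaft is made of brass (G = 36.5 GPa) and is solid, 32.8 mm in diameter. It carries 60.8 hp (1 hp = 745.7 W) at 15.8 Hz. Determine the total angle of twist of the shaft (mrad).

24.8 mrad

ω = 2π·15.8 = 99.27 rad/s, so T = P/ω = 60.8×745.7 / 99.27 = 456.7 N·m.
J = πd⁴/32 = π(0.0328)⁴/32 = 1.136×10^-7 m⁴.
θ = T·L/(G·J) = 456.7 × 0.225 / (36.5×10⁹ × 1.136×10^-7) = 0.02478 rad.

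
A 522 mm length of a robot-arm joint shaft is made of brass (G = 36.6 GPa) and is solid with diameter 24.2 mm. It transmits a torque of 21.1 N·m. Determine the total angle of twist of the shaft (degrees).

0.512°

J = πd⁴/32 = π(0.0242)⁴/32 = 3.367×10^-8 m⁴.
θ = T·L/(G·J) = 21.10 × 0.522 / (36.6×10⁹ × 3.367×10^-8) = 8.937×10^-3 rad.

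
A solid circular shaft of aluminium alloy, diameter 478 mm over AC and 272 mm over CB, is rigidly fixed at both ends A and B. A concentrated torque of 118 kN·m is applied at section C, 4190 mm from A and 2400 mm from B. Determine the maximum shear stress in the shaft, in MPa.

4.65 MPa

Compatibility: T_A·a/J_AC = T_B·b/J_CB with T_A + T_B = T₀.
J_AC = 5.13×10^-3 m⁴, J_CB = 5.37×10^-4 m⁴, so T_A = T₀·(J_AC/a)/((J_AC/a)+(J_CB/b)) = 99740 N·m, T_B = 18260 N·m.
τ in each portion: τ_AC = 4.65×10^6 Pa, τ_CB = 4.62×10^6 Pa; maximum is in AC.
τ_max = T_AC·r/J = 99740·0.239/5.13×10^-3 = 4.651×10^6 Pa.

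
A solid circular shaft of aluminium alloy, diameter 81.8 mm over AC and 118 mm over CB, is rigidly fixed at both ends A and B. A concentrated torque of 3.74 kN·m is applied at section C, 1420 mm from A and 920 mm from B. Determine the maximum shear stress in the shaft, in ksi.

Compatibility: T_A·a/J_AC = T_B·b/J_CB with T_A + T_B = T₀.
J_AC = 4.40×10^-6 m⁴, J_CB = 1.90×10^-5 m⁴, so T_A = T₀·(J_AC/a)/((J_AC/a)+(J_CB/b)) = 486.7 N·m, T_B = 3253 N·m.
τ in each portion: τ_AC = 4.53×10^6 Pa, τ_CB = 1.01×10^7 Pa; maximum is in CB.
τ_max = T_CB·r/J = 3253·0.0590/1.90×10^-5 = 1.008×10^7 Pa.

1.46 ksi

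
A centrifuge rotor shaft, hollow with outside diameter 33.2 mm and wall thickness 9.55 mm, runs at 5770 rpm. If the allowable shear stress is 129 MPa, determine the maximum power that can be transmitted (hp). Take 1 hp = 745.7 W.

J = π(d_o⁴ − d_i⁴)/32 = π(0.0332⁴ − 0.0141⁴)/32 = 1.154×10^-7 m⁴.
T_max = τ_allow·J/r = 1.29×10^8 × 1.154×10^-7 / 0.0166 = 896.7 N·m.
ω = 2π·5770/60 = 604.2 rad/s, so P_max = T_max·ω = 5.418×10^5 W.

727 hp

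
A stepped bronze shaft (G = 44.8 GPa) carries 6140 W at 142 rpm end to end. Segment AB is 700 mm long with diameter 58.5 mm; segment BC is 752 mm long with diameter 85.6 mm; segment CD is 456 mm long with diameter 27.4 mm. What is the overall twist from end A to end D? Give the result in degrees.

ω = 2π·142/60 = 14.87 rad/s, so T = P/ω = 6140 / 14.87 = 412.9 N·m.
J_AB = π(0.0585)⁴/32 = 1.15×10^-6 m⁴; J_BC = π(0.0856)⁴/32 = 5.27×10^-6 m⁴; J_CD = π(0.0274)⁴/32 = 5.53×10^-8 m⁴.
θ = (T/G)·Σ L_i/J_i = (412.9/44.8×10⁹)·(0.700/1.15×10^-6 + 0.752/5.27×10^-6 + 0.456/5.53×10^-8) = 0.08288 rad.

4.75°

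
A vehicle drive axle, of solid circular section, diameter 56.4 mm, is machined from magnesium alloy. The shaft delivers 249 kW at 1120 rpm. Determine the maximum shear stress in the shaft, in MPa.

60.3 MPa

ω = 2π·1120/60 = 117.3 rad/s, so T = P/ω = 249×10³ / 117.3 = 2123 N·m.
J = πd⁴/32 = π(0.0564)⁴/32 = 9.934×10^-7 m⁴.
τ_max = T·r/J = 2123 × 0.0282 / 9.934×10^-7 = 6.027×10^7 Pa.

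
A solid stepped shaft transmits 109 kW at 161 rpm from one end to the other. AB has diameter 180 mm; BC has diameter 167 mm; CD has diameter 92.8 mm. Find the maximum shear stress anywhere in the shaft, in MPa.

41.2 MPa

ω = 2π·161/60 = 16.86 rad/s, so T = P/ω = 109×10³ / 16.86 = 6465 N·m.
Under the same torque, τ_max = 16T/(πd³) is largest where d is smallest — segment CD (d = 92.8 mm).
τ_max = 16·6465/(π·(0.0928)³) = 4.120×10^7 Pa.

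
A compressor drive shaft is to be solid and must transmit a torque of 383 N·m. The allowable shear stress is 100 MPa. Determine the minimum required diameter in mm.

26.9 mm

For a solid shaft τ_max = 16T/(πd³), so d = (16T/(π τ_allow))^(1/3) = (16·383.0/(π·1.00×10^8))^(1/3) = 0.02692 m.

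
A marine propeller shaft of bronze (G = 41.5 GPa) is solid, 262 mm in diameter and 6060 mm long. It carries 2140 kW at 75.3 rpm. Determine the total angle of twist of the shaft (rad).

ω = 2π·75.3/60 = 7.885 rad/s, so T = P/ω = 2140×10³ / 7.885 = 271400 N·m.
J = πd⁴/32 = π(0.262)⁴/32 = 4.626×10^-4 m⁴.
θ = T·L/(G·J) = 271400 × 6.06 / (41.5×10⁹ × 4.626×10^-4) = 0.08567 rad.

0.0857 rad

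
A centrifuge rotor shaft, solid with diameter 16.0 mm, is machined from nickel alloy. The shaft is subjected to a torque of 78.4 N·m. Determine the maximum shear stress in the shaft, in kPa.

97500 kPa

J = πd⁴/32 = π(0.0160)⁴/32 = 6.434×10^-9 m⁴.
τ_max = T·r/J = 78.40 × 0.00800 / 6.434×10^-9 = 9.748×10^7 Pa.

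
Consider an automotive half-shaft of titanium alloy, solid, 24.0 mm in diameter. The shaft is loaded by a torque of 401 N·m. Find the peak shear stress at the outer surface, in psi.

J = πd⁴/32 = π(0.0240)⁴/32 = 3.257×10^-8 m⁴.
τ_max = T·r/J = 401.0 × 0.0120 / 3.257×10^-8 = 1.477×10^8 Pa.

21400 psi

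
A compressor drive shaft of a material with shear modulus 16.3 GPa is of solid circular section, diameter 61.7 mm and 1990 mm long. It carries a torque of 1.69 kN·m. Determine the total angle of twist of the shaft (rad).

0.145 rad

J = πd⁴/32 = π(0.0617)⁴/32 = 1.423×10^-6 m⁴.
θ = T·L/(G·J) = 1690 × 1.99 / (16.3×10⁹ × 1.423×10^-6) = 0.1450 rad.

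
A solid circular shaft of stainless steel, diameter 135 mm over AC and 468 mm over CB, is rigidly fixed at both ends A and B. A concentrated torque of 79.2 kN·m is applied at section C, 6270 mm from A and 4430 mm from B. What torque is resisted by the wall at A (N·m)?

Compatibility: T_A·a/J_AC = T_B·b/J_CB with T_A + T_B = T₀.
J_AC = 3.26×10^-5 m⁴, J_CB = 4.71×10^-3 m⁴, so T_A = T₀·(J_AC/a)/((J_AC/a)+(J_CB/b)) = 385.6 N·m, T_B = 78810 N·m.

386 N·m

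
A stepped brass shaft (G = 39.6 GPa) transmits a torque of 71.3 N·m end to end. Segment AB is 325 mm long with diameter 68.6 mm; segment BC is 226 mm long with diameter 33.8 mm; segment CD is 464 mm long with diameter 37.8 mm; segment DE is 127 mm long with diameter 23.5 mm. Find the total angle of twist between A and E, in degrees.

J_AB = π(0.0686)⁴/32 = 2.17×10^-6 m⁴; J_BC = π(0.0338)⁴/32 = 1.28×10^-7 m⁴; J_CD = π(0.0378)⁴/32 = 2.00×10^-7 m⁴; J_DE = π(0.0235)⁴/32 = 2.99×10^-8 m⁴.
θ = (T/G)·Σ L_i/J_i = (71.30/39.6×10⁹)·(0.325/2.17×10^-6 + 0.226/1.28×10^-7 + 0.464/2.00×10^-7 + 0.127/2.99×10^-8) = 0.01525 rad.

0.874°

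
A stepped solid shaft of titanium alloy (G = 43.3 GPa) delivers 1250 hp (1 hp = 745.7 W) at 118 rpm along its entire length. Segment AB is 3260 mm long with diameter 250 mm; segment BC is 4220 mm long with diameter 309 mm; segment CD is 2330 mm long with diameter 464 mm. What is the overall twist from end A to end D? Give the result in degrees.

ω = 2π·118/60 = 12.36 rad/s, so T = P/ω = 1250×745.7 / 12.36 = 75430 N·m.
J_AB = π(0.250)⁴/32 = 3.83×10^-4 m⁴; J_BC = π(0.309)⁴/32 = 8.95×10^-4 m⁴; J_CD = π(0.464)⁴/32 = 4.55×10^-3 m⁴.
θ = (T/G)·Σ L_i/J_i = (75430/43.3×10⁹)·(3.26/3.83×10^-4 + 4.22/8.95×10^-4 + 2.33/4.55×10^-3) = 0.02392 rad.

1.37°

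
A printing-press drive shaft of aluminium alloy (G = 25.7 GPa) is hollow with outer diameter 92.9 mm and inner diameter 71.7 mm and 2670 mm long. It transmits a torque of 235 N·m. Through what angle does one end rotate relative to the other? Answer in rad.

0.00517 rad

J = π(d_o⁴ − d_i⁴)/32 = π(0.0929⁴ − 0.0717⁴)/32 = 4.718×10^-6 m⁴.
θ = T·L/(G·J) = 235.0 × 2.67 / (25.7×10⁹ × 4.718×10^-6) = 5.175×10^-3 rad.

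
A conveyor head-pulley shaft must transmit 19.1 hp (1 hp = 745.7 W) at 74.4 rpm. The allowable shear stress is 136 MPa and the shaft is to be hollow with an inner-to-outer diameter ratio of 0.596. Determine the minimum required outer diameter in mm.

ω = 2π·74.4/60 = 7.791 rad/s, so T = P/ω = 19.1×745.7 / 7.791 = 1828 N·m.
For a hollow shaft with d_i/d_o = 0.596: τ_max = 16T/(π d_o³ (1−k⁴)), so d_o = [16T/(π τ_allow (1−k⁴))]^(1/3) = [16·1828/(π·1.36×10^8·0.8738)]^(1/3) = 0.04279 m.

42.8 mm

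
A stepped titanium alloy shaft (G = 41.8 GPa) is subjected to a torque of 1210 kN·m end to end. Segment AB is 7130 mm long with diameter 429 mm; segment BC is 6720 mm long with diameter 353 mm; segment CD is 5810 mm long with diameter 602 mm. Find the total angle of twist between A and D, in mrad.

J_AB = π(0.429)⁴/32 = 3.33×10^-3 m⁴; J_BC = π(0.353)⁴/32 = 1.52×10^-3 m⁴; J_CD = π(0.602)⁴/32 = 0.0129 m⁴.
θ = (T/G)·Σ L_i/J_i = (1.210e6/41.8×10⁹)·(7.13/3.33×10^-3 + 6.72/1.52×10^-3 + 5.81/0.0129) = 0.2027 rad.

203 mrad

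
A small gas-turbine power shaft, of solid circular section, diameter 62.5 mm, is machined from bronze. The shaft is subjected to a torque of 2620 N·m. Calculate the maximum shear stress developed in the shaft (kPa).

J = πd⁴/32 = π(0.0625)⁴/32 = 1.498×10^-6 m⁴.
τ_max = T·r/J = 2620 × 0.0312 / 1.498×10^-6 = 5.466×10^7 Pa.

54700 kPa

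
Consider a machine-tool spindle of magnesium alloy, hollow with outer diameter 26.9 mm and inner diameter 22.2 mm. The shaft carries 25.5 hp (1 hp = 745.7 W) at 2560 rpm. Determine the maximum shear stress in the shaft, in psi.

5020 psi

ω = 2π·2560/60 = 268.1 rad/s, so T = P/ω = 25.5×745.7 / 268.1 = 70.93 N·m.
J = π(d_o⁴ − d_i⁴)/32 = π(0.0269⁴ − 0.0222⁴)/32 = 2.756×10^-8 m⁴.
τ_max = T·r/J = 70.93 × 0.0135 / 2.756×10^-8 = 3.462×10^7 Pa.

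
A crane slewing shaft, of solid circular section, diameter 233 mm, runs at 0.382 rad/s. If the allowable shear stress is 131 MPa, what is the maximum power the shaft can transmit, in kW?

124 kW

J = πd⁴/32 = π(0.233)⁴/32 = 2.894×10^-4 m⁴.
T_max = τ_allow·J/r = 1.31×10^8 × 2.894×10^-4 / 0.117 = 325400 N·m.
ω = 0.382 rad/s, so P_max = T_max·ω = 1.243×10^5 W.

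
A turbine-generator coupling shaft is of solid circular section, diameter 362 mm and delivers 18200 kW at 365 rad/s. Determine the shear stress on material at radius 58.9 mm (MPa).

ω = 365 rad/s, so T = P/ω = 18200×10³ / 365.0 = 49860 N·m.
J = πd⁴/32 = π(0.362)⁴/32 = 1.686×10^-3 m⁴.
Shear stress varies linearly with radius: τ = T·r/J = 49860 × 0.0589 / 1.686×10^-3 = 1.742×10^6 Pa.

1.74 MPa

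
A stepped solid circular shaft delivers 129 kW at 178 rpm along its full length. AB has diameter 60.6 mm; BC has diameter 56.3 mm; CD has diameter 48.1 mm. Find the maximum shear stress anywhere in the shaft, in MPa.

317 MPa

ω = 2π·178/60 = 18.64 rad/s, so T = P/ω = 129×10³ / 18.64 = 6921 N·m.
Under the same torque, τ_max = 16T/(πd³) is largest where d is smallest — segment CD (d = 48.1 mm).
τ_max = 16·6921/(π·(0.0481)³) = 3.167×10^8 Pa.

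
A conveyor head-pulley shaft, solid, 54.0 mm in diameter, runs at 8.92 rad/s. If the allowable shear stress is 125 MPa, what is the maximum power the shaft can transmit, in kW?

34.5 kW

J = πd⁴/32 = π(0.0540)⁴/32 = 8.348×10^-7 m⁴.
T_max = τ_allow·J/r = 1.25×10^8 × 8.348×10^-7 / 0.0270 = 3865 N·m.
ω = 8.92 rad/s, so P_max = T_max·ω = 3.447×10^4 W.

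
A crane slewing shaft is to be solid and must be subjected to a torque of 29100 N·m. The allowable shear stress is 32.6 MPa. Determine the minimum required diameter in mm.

166 mm

For a solid shaft τ_max = 16T/(πd³), so d = (16T/(π τ_allow))^(1/3) = (16·29100/(π·3.26×10^7))^(1/3) = 0.1657 m.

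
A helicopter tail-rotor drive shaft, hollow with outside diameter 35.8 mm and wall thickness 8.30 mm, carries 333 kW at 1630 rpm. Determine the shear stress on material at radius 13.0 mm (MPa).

ω = 2π·1630/60 = 170.7 rad/s, so T = P/ω = 333×10³ / 170.7 = 1951 N·m.
J = π(d_o⁴ − d_i⁴)/32 = π(0.0358⁴ − 0.0192⁴)/32 = 1.479×10^-7 m⁴.
Shear stress varies linearly with radius: τ = T·r/J = 1951 × 0.0130 / 1.479×10^-7 = 1.715×10^8 Pa.

171 MPa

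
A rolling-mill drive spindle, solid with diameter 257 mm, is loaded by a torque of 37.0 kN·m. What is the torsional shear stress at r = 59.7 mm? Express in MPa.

J = πd⁴/32 = π(0.257)⁴/32 = 4.283×10^-4 m⁴.
Shear stress varies linearly with radius: τ = T·r/J = 37000 × 0.0597 / 4.283×10^-4 = 5.158×10^6 Pa.

5.16 MPa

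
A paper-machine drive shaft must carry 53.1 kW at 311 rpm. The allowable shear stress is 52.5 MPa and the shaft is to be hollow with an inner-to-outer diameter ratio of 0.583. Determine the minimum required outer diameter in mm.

56.3 mm

ω = 2π·311/60 = 32.57 rad/s, so T = P/ω = 53.1×10³ / 32.57 = 1630 N·m.
For a hollow shaft with d_i/d_o = 0.583: τ_max = 16T/(π d_o³ (1−k⁴)), so d_o = [16T/(π τ_allow (1−k⁴))]^(1/3) = [16·1630/(π·5.25×10^7·0.8845)]^(1/3) = 0.05634 m.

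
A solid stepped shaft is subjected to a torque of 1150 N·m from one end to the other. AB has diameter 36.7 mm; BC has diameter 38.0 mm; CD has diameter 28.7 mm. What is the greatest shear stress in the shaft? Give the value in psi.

Under the same torque, τ_max = 16T/(πd³) is largest where d is smallest — segment CD (d = 28.7 mm).
τ_max = 16·1150/(π·(0.0287)³) = 2.478×10^8 Pa.

35900 psi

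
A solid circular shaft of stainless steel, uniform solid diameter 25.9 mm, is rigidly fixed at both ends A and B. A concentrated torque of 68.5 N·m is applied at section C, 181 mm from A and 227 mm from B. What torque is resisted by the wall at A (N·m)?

38.1 N·m

With uniform GJ and both ends fixed, compatibility θ_AC = θ_CB gives T_A·a = T_B·b, together with T_A + T_B = T₀.
T_A = T₀·b/(a+b) = 68.50·227/408.0 = 38.11 N·m; T_B = 30.39 N·m.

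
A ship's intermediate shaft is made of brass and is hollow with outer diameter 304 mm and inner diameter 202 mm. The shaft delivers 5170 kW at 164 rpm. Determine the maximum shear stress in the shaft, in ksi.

ω = 2π·164/60 = 17.17 rad/s, so T = P/ω = 5170×10³ / 17.17 = 301000 N·m.
J = π(d_o⁴ − d_i⁴)/32 = π(0.304⁴ − 0.202⁴)/32 = 6.750×10^-4 m⁴.
τ_max = T·r/J = 301000 × 0.152 / 6.750×10^-4 = 6.779×10^7 Pa.

9.83 ksi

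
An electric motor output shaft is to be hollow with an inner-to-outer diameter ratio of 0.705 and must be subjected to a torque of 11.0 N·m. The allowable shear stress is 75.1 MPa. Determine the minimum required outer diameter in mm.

9.97 mm

For a hollow shaft with d_i/d_o = 0.705: τ_max = 16T/(π d_o³ (1−k⁴)), so d_o = [16T/(π τ_allow (1−k⁴))]^(1/3) = [16·11.00/(π·7.51×10^7·0.7530)]^(1/3) = 0.009969 m.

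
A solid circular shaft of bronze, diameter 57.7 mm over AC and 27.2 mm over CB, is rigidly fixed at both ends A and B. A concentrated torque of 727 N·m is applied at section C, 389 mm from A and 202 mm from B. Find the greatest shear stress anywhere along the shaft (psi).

Compatibility: T_A·a/J_AC = T_B·b/J_CB with T_A + T_B = T₀.
J_AC = 1.09×10^-6 m⁴, J_CB = 5.37×10^-8 m⁴, so T_A = T₀·(J_AC/a)/((J_AC/a)+(J_CB/b)) = 663.9 N·m, T_B = 63.13 N·m.
τ in each portion: τ_AC = 1.76×10^7 Pa, τ_CB = 1.60×10^7 Pa; maximum is in AC.
τ_max = T_AC·r/J = 663.9·0.0289/1.09×10^-6 = 1.760×10^7 Pa.

2550 psi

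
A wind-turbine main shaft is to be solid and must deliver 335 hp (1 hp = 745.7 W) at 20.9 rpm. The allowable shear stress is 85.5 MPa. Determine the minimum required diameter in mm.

189 mm

ω = 2π·20.9/60 = 2.189 rad/s, so T = P/ω = 335×745.7 / 2.189 = 114100 N·m.
For a solid shaft τ_max = 16T/(πd³), so d = (16T/(π τ_allow))^(1/3) = (16·114100/(π·8.55×10^7))^(1/3) = 0.1894 m.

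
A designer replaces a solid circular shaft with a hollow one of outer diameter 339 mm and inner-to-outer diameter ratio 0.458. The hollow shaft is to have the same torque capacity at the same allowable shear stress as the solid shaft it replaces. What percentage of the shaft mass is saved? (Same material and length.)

Equal τ_max and T ⇒ the solid shaft needs d_s³ = d_o³(1−k⁴), so d_s = 339·(1−0.458⁴)^(1/3) = 334.0 mm.
Area ratio A_h/A_s = d_o²(1−k²)/d_s² = (1−k²)/(1−k⁴)^(2/3) = 0.8143.
Mass saving = 1 − 0.8143 = 18.6 %.

18.6 %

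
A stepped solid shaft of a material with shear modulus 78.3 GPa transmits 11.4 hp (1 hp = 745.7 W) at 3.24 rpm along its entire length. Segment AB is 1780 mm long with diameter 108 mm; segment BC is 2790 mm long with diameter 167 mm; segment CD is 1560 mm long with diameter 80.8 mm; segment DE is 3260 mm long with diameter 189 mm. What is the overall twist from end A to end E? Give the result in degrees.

ω = 2π·3.24/60 = 0.3393 rad/s, so T = P/ω = 11.4×745.7 / 0.3393 = 25060 N·m.
J_AB = π(0.108)⁴/32 = 1.34×10^-5 m⁴; J_BC = π(0.167)⁴/32 = 7.64×10^-5 m⁴; J_CD = π(0.0808)⁴/32 = 4.18×10^-6 m⁴; J_DE = π(0.189)⁴/32 = 1.25×10^-4 m⁴.
θ = (T/G)·Σ L_i/J_i = (25060/78.3×10⁹)·(1.78/1.34×10^-5 + 2.79/7.64×10^-5 + 1.56/4.18×10^-6 + 3.26/1.25×10^-4) = 0.1820 rad.

10.4°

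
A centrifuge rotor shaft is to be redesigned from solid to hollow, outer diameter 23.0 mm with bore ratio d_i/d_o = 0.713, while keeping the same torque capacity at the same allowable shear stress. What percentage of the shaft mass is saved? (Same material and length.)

Equal τ_max and T ⇒ the solid shaft needs d_s³ = d_o³(1−k⁴), so d_s = 23.0·(1−0.713⁴)^(1/3) = 20.82 mm.
Area ratio A_h/A_s = d_o²(1−k²)/d_s² = (1−k²)/(1−k⁴)^(2/3) = 0.6001.
Mass saving = 1 − 0.6001 = 40.0 %.

40.0 %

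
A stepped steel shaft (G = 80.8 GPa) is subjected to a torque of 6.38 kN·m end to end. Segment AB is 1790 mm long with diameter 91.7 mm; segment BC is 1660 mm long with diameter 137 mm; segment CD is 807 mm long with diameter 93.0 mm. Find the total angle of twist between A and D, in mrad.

J_AB = π(0.0917)⁴/32 = 6.94×10^-6 m⁴; J_BC = π(0.137)⁴/32 = 3.46×10^-5 m⁴; J_CD = π(0.0930)⁴/32 = 7.34×10^-6 m⁴.
θ = (T/G)·Σ L_i/J_i = (6380/80.8×10⁹)·(1.79/6.94×10^-6 + 1.66/3.46×10^-5 + 0.807/7.34×10^-6) = 0.03283 rad.

32.8 mrad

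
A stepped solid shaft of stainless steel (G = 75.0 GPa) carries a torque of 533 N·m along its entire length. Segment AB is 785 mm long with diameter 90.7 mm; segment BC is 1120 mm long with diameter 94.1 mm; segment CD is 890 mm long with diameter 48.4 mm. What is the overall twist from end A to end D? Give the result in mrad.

13.6 mrad

J_AB = π(0.0907)⁴/32 = 6.64×10^-6 m⁴; J_BC = π(0.0941)⁴/32 = 7.70×10^-6 m⁴; J_CD = π(0.0484)⁴/32 = 5.39×10^-7 m⁴.
θ = (T/G)·Σ L_i/J_i = (533.0/75.0×10⁹)·(0.785/6.64×10^-6 + 1.12/7.70×10^-6 + 0.890/5.39×10^-7) = 0.01361 rad.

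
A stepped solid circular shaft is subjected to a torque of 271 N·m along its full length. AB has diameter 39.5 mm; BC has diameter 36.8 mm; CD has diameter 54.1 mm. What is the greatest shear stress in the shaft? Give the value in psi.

4020 psi

Under the same torque, τ_max = 16T/(πd³) is largest where d is smallest — segment BC (d = 36.8 mm).
τ_max = 16·271.0/(π·(0.0368)³) = 2.769×10^7 Pa.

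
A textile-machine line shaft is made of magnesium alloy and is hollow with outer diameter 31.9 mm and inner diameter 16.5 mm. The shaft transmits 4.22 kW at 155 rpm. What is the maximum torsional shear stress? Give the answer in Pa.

ω = 2π·155/60 = 16.23 rad/s, so T = P/ω = 4.22×10³ / 16.23 = 260.0 N·m.
J = π(d_o⁴ − d_i⁴)/32 = π(0.0319⁴ − 0.0165⁴)/32 = 9.439×10^-8 m⁴.
τ_max = T·r/J = 260.0 × 0.0159 / 9.439×10^-8 = 4.393×10^7 Pa.

4.39e7 Pa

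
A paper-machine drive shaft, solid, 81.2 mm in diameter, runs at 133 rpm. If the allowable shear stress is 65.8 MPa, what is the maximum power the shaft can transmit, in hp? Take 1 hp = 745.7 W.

129 hp

J = πd⁴/32 = π(0.0812)⁴/32 = 4.268×10^-6 m⁴.
T_max = τ_allow·J/r = 6.58×10^7 × 4.268×10^-6 / 0.0406 = 6917 N·m.
ω = 2π·133/60 = 13.93 rad/s, so P_max = T_max·ω = 9.634×10^4 W.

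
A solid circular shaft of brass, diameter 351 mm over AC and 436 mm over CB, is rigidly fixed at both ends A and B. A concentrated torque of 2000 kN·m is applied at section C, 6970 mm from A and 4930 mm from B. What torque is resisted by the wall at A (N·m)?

458000 N·m

Compatibility: T_A·a/J_AC = T_B·b/J_CB with T_A + T_B = T₀.
J_AC = 1.49×10^-3 m⁴, J_CB = 3.55×10^-3 m⁴, so T_A = T₀·(J_AC/a)/((J_AC/a)+(J_CB/b)) = 458100 N·m, T_B = 1.542e6 N·m.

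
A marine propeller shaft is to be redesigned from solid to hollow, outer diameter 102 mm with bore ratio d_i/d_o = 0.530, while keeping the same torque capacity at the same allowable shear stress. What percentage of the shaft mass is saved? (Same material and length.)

Equal τ_max and T ⇒ the solid shaft needs d_s³ = d_o³(1−k⁴), so d_s = 102·(1−0.530⁴)^(1/3) = 99.24 mm.
Area ratio A_h/A_s = d_o²(1−k²)/d_s² = (1−k²)/(1−k⁴)^(2/3) = 0.7596.
Mass saving = 1 − 0.7596 = 24.0 %.

24.0 %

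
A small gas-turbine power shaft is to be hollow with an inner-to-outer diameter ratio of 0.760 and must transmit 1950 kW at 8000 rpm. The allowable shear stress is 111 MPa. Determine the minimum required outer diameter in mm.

54.3 mm

ω = 2π·8000/60 = 837.8 rad/s, so T = P/ω = 1950×10³ / 837.8 = 2328 N·m.
For a hollow shaft with d_i/d_o = 0.760: τ_max = 16T/(π d_o³ (1−k⁴)), so d_o = [16T/(π τ_allow (1−k⁴))]^(1/3) = [16·2328/(π·1.11×10^8·0.6664)]^(1/3) = 0.05432 m.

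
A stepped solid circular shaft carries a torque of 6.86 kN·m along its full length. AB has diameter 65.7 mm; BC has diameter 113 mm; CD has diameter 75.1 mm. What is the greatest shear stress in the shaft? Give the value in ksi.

Under the same torque, τ_max = 16T/(πd³) is largest where d is smallest — segment AB (d = 65.7 mm).
τ_max = 16·6860/(π·(0.0657)³) = 1.232×10^8 Pa.

17.9 ksi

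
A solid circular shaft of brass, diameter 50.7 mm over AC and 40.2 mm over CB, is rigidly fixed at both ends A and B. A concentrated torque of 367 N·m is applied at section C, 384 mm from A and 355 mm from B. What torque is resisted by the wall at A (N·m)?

Compatibility: T_A·a/J_AC = T_B·b/J_CB with T_A + T_B = T₀.
J_AC = 6.49×10^-7 m⁴, J_CB = 2.56×10^-7 m⁴, so T_A = T₀·(J_AC/a)/((J_AC/a)+(J_CB/b)) = 257.1 N·m, T_B = 109.9 N·m.

257 N·m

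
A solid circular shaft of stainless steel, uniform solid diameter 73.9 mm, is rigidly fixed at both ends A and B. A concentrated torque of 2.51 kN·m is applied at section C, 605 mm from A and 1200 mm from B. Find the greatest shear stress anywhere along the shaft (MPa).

21.1 MPa

With uniform GJ and both ends fixed, compatibility θ_AC = θ_CB gives T_A·a = T_B·b, together with T_A + T_B = T₀.
T_A = T₀·b/(a+b) = 2510·1200/1805 = 1669 N·m; T_B = 841.3 N·m.
τ in each portion: τ_AC = 2.11×10^7 Pa, τ_CB = 1.06×10^7 Pa; maximum is in AC.
τ_max = T_AC·r/J = 1669·0.0370/2.93×10^-6 = 2.106×10^7 Pa.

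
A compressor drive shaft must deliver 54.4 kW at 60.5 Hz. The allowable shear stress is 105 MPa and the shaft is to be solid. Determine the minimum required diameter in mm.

ω = 2π·60.5 = 380.1 rad/s, so T = P/ω = 54.4×10³ / 380.1 = 143.1 N·m.
For a solid shaft τ_max = 16T/(πd³), so d = (16T/(π τ_allow))^(1/3) = (16·143.1/(π·1.05×10^8))^(1/3) = 0.01908 m.

19.1 mm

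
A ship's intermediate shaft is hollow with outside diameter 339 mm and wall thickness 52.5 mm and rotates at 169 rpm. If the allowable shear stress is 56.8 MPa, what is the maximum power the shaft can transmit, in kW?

5940 kW

J = π(d_o⁴ − d_i⁴)/32 = π(0.339⁴ − 0.234⁴)/32 = 1.002×10^-3 m⁴.
T_max = τ_allow·J/r = 5.68×10^7 × 1.002×10^-3 / 0.170 = 335900 N·m.
ω = 2π·169/60 = 17.70 rad/s, so P_max = T_max·ω = 5.944×10^6 W.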